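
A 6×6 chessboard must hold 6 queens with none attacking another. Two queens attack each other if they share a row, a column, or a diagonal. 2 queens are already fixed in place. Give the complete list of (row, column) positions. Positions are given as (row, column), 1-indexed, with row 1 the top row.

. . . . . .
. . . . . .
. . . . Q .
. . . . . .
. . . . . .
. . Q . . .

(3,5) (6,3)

(1,4) (2,1) (3,5) (4,2) (5,6) (6,3)

Row 1: attacked by (3,5)→{3,5}; (6,3)→{3}. Safe: 1, 2, 4, 6. Place at column 4.
Row 2: attacked by (1,4)→{3,4,5}; (3,5)→{4,5,6}; (6,3)→{3}. Safe: 1, 2. Place at column 1.
Row 4: attacked by (1,4)→{1,4}; (2,1)→{1,3}; (3,5)→{4,5,6}; (6,3)→{1,3,5}. Safe: 2. Place at column 2.
Row 5: attacked by (1,4)→{4}; (2,1)→{1,4}; (3,5)→{3,5}; (4,2)→{1,2,3}; (6,3)→{2,3,4}. Safe: 6. Place at column 6.
Columns [4, 1, 5, 2, 6, 3], r−c [-3, 1, -2, 2, -1, 3], r+c [5, 3, 8, 6, 11, 9] are all distinct, so no two queens attack.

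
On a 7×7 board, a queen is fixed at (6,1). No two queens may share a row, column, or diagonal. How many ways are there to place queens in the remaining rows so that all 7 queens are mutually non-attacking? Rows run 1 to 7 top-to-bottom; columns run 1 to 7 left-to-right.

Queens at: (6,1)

7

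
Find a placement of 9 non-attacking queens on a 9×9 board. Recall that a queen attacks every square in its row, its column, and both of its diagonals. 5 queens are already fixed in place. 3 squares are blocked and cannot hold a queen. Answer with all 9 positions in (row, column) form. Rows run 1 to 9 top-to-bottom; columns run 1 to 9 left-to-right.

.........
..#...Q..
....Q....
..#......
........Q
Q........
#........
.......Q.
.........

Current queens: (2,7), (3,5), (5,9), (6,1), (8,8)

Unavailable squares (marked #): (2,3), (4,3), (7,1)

(1,4) (2,7) (3,5) (4,2) (5,9) (6,1) (7,3) (8,8) (9,6)

Row 1: attacked by (2,7)→{6,7,8}; (3,5)→{3,5,7}; (5,9)→{5,9}; (6,1)→{1,6}; (8,8)→{1,8}. Safe: 2, 4. Place at column 4.
Row 4: attacked by (1,4)→{1,4,7}; (2,7)→{5,7,9}; (3,5)→{4,5,6}; (5,9)→{8,9}; (6,1)→{1,3}; (8,8)→{4,8}. Blocked: 3. Safe: 2. Place at column 2.
Row 7: attacked by (1,4)→{4}; (2,7)→{2,7}; (3,5)→{1,5,9}; (4,2)→{2,5}; (5,9)→{7,9}; (6,1)→{1,2}; (8,8)→{7,8,9}. Blocked: 1. Safe: 3, 6. Place at column 3.
Row 9: attacked by (1,4)→{4}; (2,7)→{7}; (3,5)→{5}; (4,2)→{2,7}; (5,9)→{5,9}; (6,1)→{1,4}; (7,3)→{1,3,5}; (8,8)→{7,8,9}. Safe: 6. Place at column 6.
Columns [4, 7, 5, 2, 9, 1, 3, 8, 6], r−c [-3, -5, -2, 2, -4, 5, 4, 0, 3], r+c [5, 9, 8, 6, 14, 7, 10, 16, 15] are all distinct, so no two queens attack.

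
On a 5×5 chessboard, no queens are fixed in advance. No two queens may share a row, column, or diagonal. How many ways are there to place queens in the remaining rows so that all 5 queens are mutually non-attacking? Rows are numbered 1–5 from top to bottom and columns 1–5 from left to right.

10

Branch on row 1: col 1 → 2; col 2 → 2; col 3 → 2; col 4 → 2; col 5 → 2.
Sum: 2 + 2 + 2 + 2 + 2 = 10.
(This is the classic 5-queens count.)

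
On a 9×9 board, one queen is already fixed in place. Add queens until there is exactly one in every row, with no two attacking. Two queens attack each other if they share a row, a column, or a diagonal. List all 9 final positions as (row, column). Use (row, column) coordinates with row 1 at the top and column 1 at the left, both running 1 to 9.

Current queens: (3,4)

(1,3) (2,9) (3,4) (4,1) (5,8) (6,6) (7,2) (8,7) (9,5)

Row 1: attacked by (3,4)→{2,4,6}. Safe: 1, 3, 5, 7, 8, 9. Place at column 3.
Row 2: attacked by (1,3)→{2,3,4}; (3,4)→{3,4,5}. Safe: 1, 6, 7, 8, 9. Place at column 9.
Row 4: attacked by (1,3)→{3,6}; (2,9)→{7,9}; (3,4)→{3,4,5}. Safe: 1, 2, 8. Place at column 1.
Row 5: attacked by (1,3)→{3,7}; (2,9)→{6,9}; (3,4)→{2,4,6}; (4,1)→{1,2}. Safe: 5, 8. Place at column 8.
Row 6: attacked by (1,3)→{3,8}; (2,9)→{5,9}; (3,4)→{1,4,7}; (4,1)→{1,3}; (5,8)→{7,8,9}. Safe: 2, 6. Place at column 6.
Row 7: attacked by (1,3)→{3,9}; (2,9)→{4,9}; (3,4)→{4,8}; (4,1)→{1,4}; (5,8)→{6,8}; (6,6)→{5,6,7}. Safe: 2. Place at column 2.
Row 8: attacked by (1,3)→{3}; (2,9)→{3,9}; (3,4)→{4,9}; (4,1)→{1,5}; (5,8)→{5,8}; (6,6)→{4,6,8}; (7,2)→{1,2,3}. Safe: 7. Place at column 7.
Row 9: attacked by (1,3)→{3}; (2,9)→{2,9}; (3,4)→{4}; (4,1)→{1,6}; (5,8)→{4,8}; (6,6)→{3,6,9}; (7,2)→{2,4}; (8,7)→{6,7,8}. Safe: 5. Place at column 5.
Columns [3, 9, 4, 1, 8, 6, 2, 7, 5], r−c [-2, -7, -1, 3, -3, 0, 5, 1, 4], r+c [4, 11, 7, 5, 13, 12, 9, 15, 14] are all distinct, so no two queens attack.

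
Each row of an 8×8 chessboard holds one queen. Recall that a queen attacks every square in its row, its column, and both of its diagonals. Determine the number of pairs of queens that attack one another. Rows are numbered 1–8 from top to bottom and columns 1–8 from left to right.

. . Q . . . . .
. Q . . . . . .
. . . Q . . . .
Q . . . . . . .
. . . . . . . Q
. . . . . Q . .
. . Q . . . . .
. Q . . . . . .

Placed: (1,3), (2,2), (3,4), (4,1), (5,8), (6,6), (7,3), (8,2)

5

Same column: (1,3)–(7,3) (column 3); (2,2)–(8,2) (column 2).
Same diagonal: (1,3)–(2,2) (|1−2| = |3−2| = 1); (2,2)–(6,6) (|2−6| = |2−6| = 4); (7,3)–(8,2) (|7−8| = |3−2| = 1).
Total attacking pairs: 5.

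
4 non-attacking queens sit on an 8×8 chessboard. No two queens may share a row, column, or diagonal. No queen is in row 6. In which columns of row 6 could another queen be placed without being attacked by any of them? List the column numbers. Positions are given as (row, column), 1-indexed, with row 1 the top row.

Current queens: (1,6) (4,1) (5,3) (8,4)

(1,6) attacks row 6 at column 6 and diagonals 1.
(4,1) attacks row 6 at column 1 and diagonals 3.
(5,3) attacks row 6 at column 3 and diagonals 2, 4.
(8,4) attacks row 6 at column 4 and diagonals 2, 6.
Attacked columns: {1, 2, 3, 4, 6}. Safe: {5, 7, 8}.

columns 5, 7, 8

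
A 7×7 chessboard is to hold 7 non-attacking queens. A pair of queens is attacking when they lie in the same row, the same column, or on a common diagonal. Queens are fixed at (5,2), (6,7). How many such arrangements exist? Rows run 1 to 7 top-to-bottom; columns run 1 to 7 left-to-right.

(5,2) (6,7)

3

Branch on row 1: col 1 → 0; col 3 → 1; col 4 → 1; col 5 → 1.
Sum: 0 + 1 + 1 + 1 = 3.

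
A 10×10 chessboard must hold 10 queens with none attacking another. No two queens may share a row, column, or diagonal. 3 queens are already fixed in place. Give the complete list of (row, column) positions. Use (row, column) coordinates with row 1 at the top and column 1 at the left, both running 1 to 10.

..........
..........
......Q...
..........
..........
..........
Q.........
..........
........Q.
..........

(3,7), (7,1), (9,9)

Row 1: attacked by (3,7)→{5,7,9}; (7,1)→{1,7}; (9,9)→{1,9}. Safe: 2, 3, 4, 6, 8, 10. Place at column 4.
Row 2: attacked by (1,4)→{3,4,5}; (3,7)→{6,7,8}; (7,1)→{1,6}; (9,9)→{2,9}. Safe: 10. Place at column 10.
Row 4: attacked by (1,4)→{1,4,7}; (2,10)→{8,10}; (3,7)→{6,7,8}; (7,1)→{1,4}; (9,9)→{4,9}. Safe: 2, 3, 5. Place at column 5.
Row 5: attacked by (1,4)→{4,8}; (2,10)→{7,10}; (3,7)→{5,7,9}; (4,5)→{4,5,6}; (7,1)→{1,3}; (9,9)→{5,9}. Safe: 2. Place at column 2.
Row 6: attacked by (1,4)→{4,9}; (2,10)→{6,10}; (3,7)→{4,7,10}; (4,5)→{3,5,7}; (5,2)→{1,2,3}; (7,1)→{1,2}; (9,9)→{6,9}. Safe: 8. Place at column 8.
Row 8: attacked by (1,4)→{4}; (2,10)→{4,10}; (3,7)→{2,7}; (4,5)→{1,5,9}; (5,2)→{2,5}; (6,8)→{6,8,10}; (7,1)→{1,2}; (9,9)→{8,9,10}. Safe: 3. Place at column 3.
Row 10: attacked by (1,4)→{4}; (2,10)→{2,10}; (3,7)→{7}; (4,5)→{5}; (5,2)→{2,7}; (6,8)→{4,8}; (7,1)→{1,4}; (8,3)→{1,3,5}; (9,9)→{8,9,10}. Safe: 6. Place at column 6.
Columns [4, 10, 7, 5, 2, 8, 1, 3, 9, 6], r−c [-3, -8, -4, -1, 3, -2, 6, 5, 0, 4], r+c [5, 12, 10, 9, 7, 14, 8, 11, 18, 16] are all distinct, so no two queens attack.

(1,4) (2,10) (3,7) (4,5) (5,2) (6,8) (7,1) (8,3) (9,9) (10,6)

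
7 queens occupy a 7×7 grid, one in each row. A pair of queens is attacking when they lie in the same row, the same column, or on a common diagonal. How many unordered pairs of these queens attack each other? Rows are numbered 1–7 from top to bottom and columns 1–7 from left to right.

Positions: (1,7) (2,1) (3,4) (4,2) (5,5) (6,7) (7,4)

Same column: (1,7)–(6,7) (column 7); (3,4)–(7,4) (column 4).
Same diagonal: (3,4)–(6,7) (|3−6| = |4−7| = 3).
Total attacking pairs: 3.

3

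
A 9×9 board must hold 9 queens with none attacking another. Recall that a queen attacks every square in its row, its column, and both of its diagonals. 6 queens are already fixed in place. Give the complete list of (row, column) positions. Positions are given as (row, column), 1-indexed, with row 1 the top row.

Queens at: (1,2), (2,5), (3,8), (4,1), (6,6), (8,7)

Row 5: attacked by (1,2)→{2,6}; (2,5)→{2,5,8}; (3,8)→{6,8}; (4,1)→{1,2}; (6,6)→{5,6,7}; (8,7)→{4,7}. Safe: 3, 9. Place at column 9.
Row 7: attacked by (1,2)→{2,8}; (2,5)→{5}; (3,8)→{4,8}; (4,1)→{1,4}; (5,9)→{7,9}; (6,6)→{5,6,7}; (8,7)→{6,7,8}. Safe: 3. Place at column 3.
Row 9: attacked by (1,2)→{2}; (2,5)→{5}; (3,8)→{2,8}; (4,1)→{1,6}; (5,9)→{5,9}; (6,6)→{3,6,9}; (7,3)→{1,3,5}; (8,7)→{6,7,8}. Safe: 4. Place at column 4.
Columns [2, 5, 8, 1, 9, 6, 3, 7, 4], r−c [-1, -3, -5, 3, -4, 0, 4, 1, 5], r+c [3, 7, 11, 5, 14, 12, 10, 15, 13] are all distinct, so no two queens attack.

(1,2) (2,5) (3,8) (4,1) (5,9) (6,6) (7,3) (8,7) (9,4)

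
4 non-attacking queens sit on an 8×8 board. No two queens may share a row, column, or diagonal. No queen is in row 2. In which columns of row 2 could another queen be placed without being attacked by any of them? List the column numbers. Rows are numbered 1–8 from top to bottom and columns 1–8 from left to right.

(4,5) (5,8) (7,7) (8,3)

columns 1, 4, 6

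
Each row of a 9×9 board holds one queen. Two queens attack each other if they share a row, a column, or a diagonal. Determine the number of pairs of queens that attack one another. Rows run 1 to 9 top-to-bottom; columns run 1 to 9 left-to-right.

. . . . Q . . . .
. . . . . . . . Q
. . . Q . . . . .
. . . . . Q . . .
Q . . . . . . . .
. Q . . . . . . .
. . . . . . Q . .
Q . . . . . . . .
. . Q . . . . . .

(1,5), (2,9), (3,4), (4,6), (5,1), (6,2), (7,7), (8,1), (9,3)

3

Same column: (5,1)–(8,1) (column 1).
Same diagonal: (1,5)–(5,1) (|1−5| = |5−1| = 4); (5,1)–(6,2) (|5−6| = |1−2| = 1).
Total attacking pairs: 3.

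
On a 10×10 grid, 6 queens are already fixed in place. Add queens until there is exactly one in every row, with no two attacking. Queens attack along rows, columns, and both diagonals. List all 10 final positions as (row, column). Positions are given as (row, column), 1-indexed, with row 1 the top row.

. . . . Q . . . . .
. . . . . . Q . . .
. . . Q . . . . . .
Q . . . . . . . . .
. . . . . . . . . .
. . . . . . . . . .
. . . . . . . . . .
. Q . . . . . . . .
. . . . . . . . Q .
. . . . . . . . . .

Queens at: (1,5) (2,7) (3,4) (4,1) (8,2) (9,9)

Row 5: attacked by (1,5)→{1,5,9}; (2,7)→{4,7,10}; (3,4)→{2,4,6}; (4,1)→{1,2}; (8,2)→{2,5}; (9,9)→{5,9}. Safe: 3, 8. Place at column 3.
Row 6: attacked by (1,5)→{5,10}; (2,7)→{3,7}; (3,4)→{1,4,7}; (4,1)→{1,3}; (5,3)→{2,3,4}; (8,2)→{2,4}; (9,9)→{6,9}. Safe: 8. Place at column 8.
Row 7: attacked by (1,5)→{5}; (2,7)→{2,7}; (3,4)→{4,8}; (4,1)→{1,4}; (5,3)→{1,3,5}; (6,8)→{7,8,9}; (8,2)→{1,2,3}; (9,9)→{7,9}. Safe: 6, 10. Place at column 10.
Row 10: attacked by (1,5)→{5}; (2,7)→{7}; (3,4)→{4}; (4,1)→{1,7}; (5,3)→{3,8}; (6,8)→{4,8}; (7,10)→{7,10}; (8,2)→{2,4}; (9,9)→{8,9,10}. Safe: 6. Place at column 6.
Columns [5, 7, 4, 1, 3, 8, 10, 2, 9, 6], r−c [-4, -5, -1, 3, 2, -2, -3, 6, 0, 4], r+c [6, 9, 7, 5, 8, 14, 17, 10, 18, 16] are all distinct, so no two queens attack.

(1,5) (2,7) (3,4) (4,1) (5,3) (6,8) (7,10) (8,2) (9,9) (10,6)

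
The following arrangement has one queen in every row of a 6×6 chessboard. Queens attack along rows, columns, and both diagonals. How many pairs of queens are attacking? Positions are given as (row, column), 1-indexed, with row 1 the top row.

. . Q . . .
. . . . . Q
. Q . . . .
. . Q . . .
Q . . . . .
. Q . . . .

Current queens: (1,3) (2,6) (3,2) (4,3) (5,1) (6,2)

5

Same column: (1,3)–(4,3) (column 3); (3,2)–(6,2) (column 2).
Same diagonal: (2,6)–(6,2) (|2−6| = |6−2| = 4); (3,2)–(4,3) (|3−4| = |2−3| = 1); (5,1)–(6,2) (|5−6| = |1−2| = 1).
Total attacking pairs: 5.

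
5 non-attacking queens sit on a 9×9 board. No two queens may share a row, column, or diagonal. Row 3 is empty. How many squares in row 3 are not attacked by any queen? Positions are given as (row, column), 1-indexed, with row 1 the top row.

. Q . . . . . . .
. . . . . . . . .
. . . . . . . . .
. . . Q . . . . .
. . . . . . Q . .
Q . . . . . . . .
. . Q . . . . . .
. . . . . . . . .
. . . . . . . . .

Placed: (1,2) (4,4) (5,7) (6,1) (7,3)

(1,2) attacks row 3 at column 2 and diagonals 4.
(4,4) attacks row 3 at column 4 and diagonals 3, 5.
(5,7) attacks row 3 at column 7 and diagonals 5, 9.
(6,1) attacks row 3 at column 1 and diagonals 4.
(7,3) attacks row 3 at column 3 and diagonals 7.
Attacked columns: {1, 2, 3, 4, 5, 7, 9}. Safe: {6, 8}.

2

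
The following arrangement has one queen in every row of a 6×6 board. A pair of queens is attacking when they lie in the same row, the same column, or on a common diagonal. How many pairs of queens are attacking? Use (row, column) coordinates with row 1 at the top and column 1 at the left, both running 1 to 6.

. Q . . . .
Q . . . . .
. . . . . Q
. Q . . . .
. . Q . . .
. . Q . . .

Same column: (1,2)–(4,2) (column 2); (5,3)–(6,3) (column 3).
Same diagonal: (1,2)–(2,1) (|1−2| = |2−1| = 1); (3,6)–(6,3) (|3−6| = |6−3| = 3); (4,2)–(5,3) (|4−5| = |2−3| = 1).
Total attacking pairs: 5.

5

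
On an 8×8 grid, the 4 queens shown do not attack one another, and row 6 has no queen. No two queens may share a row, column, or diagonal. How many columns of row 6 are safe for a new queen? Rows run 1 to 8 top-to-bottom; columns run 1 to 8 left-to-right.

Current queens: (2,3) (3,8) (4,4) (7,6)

1

(2,3) attacks row 6 at column 3 and diagonals 7.
(3,8) attacks row 6 at column 8 and diagonals 5.
(4,4) attacks row 6 at column 4 and diagonals 2, 6.
(7,6) attacks row 6 at column 6 and diagonals 5, 7.
Attacked columns: {2, 3, 4, 5, 6, 7, 8}. Safe: {1}.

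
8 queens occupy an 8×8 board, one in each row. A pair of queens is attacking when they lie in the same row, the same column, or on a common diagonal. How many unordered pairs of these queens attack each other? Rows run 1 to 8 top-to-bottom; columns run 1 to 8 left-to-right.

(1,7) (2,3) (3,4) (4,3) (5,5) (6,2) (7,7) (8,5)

7

Same column: (1,7)–(7,7) (column 7); (2,3)–(4,3) (column 3); (5,5)–(8,5) (column 5).
Same diagonal: (1,7)–(6,2) (|1−6| = |7−2| = 5); (2,3)–(3,4) (|2−3| = |3−4| = 1); (3,4)–(4,3) (|3−4| = |4−3| = 1); (5,5)–(7,7) (|5−7| = |5−7| = 2).
Total attacking pairs: 7.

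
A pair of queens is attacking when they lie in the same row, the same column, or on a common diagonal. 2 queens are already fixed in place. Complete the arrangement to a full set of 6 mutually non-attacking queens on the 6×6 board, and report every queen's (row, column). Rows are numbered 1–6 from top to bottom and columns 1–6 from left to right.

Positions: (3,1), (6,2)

(1,5) (2,3) (3,1) (4,6) (5,4) (6,2)

Row 1: attacked by (3,1)→{1,3}; (6,2)→{2}. Safe: 4, 5, 6. Place at column 5.
Row 2: attacked by (1,5)→{4,5,6}; (3,1)→{1,2}; (6,2)→{2,6}. Safe: 3. Place at column 3.
Row 4: attacked by (1,5)→{2,5}; (2,3)→{1,3,5}; (3,1)→{1,2}; (6,2)→{2,4}. Safe: 6. Place at column 6.
Row 5: attacked by (1,5)→{1,5}; (2,3)→{3,6}; (3,1)→{1,3}; (4,6)→{5,6}; (6,2)→{1,2,3}. Safe: 4. Place at column 4.
Columns [5, 3, 1, 6, 4, 2], r−c [-4, -1, 2, -2, 1, 4], r+c [6, 5, 4, 10, 9, 8] are all distinct, so no two queens attack.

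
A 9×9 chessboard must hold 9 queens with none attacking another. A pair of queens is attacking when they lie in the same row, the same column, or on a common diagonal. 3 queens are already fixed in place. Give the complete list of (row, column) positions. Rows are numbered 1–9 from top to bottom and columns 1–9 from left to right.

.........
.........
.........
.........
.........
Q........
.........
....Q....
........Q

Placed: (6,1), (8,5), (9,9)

(1,7) (2,4) (3,2) (4,8) (5,6) (6,1) (7,3) (8,5) (9,9)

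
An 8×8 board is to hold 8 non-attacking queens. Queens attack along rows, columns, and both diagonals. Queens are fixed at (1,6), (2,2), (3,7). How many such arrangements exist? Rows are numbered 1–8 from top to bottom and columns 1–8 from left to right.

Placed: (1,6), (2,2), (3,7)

Branch on row 4: col 1 → 2; col 5 → 0.
Sum: 2 + 0 = 2.

2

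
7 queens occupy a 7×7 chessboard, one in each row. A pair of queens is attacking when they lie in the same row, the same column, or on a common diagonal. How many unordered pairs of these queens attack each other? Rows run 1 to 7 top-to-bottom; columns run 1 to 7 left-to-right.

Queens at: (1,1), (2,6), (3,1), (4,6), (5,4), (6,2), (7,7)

4

Same column: (1,1)–(3,1) (column 1); (2,6)–(4,6) (column 6).
Same diagonal: (1,1)–(7,7) (|1−7| = |1−7| = 6); (2,6)–(6,2) (|2−6| = |6−2| = 4).
Total attacking pairs: 4.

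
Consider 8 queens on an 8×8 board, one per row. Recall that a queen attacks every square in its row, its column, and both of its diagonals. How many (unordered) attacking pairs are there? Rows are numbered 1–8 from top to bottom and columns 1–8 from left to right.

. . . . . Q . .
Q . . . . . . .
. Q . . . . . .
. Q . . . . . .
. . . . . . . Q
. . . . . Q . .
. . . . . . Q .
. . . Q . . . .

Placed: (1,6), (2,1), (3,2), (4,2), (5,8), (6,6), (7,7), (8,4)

Same column: (1,6)–(6,6) (column 6); (3,2)–(4,2) (column 2).
Same diagonal: (2,1)–(3,2) (|2−3| = |1−2| = 1); (6,6)–(7,7) (|6−7| = |6−7| = 1); (6,6)–(8,4) (|6−8| = |6−4| = 2).
Total attacking pairs: 5.

5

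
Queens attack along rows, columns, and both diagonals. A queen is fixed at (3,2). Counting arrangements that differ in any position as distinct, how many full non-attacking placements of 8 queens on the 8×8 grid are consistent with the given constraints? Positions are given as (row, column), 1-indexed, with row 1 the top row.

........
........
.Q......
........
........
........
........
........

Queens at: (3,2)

Branch on row 1: col 1 → 0; col 3 → 7; col 5 → 3; col 6 → 2; col 7 → 2; col 8 → 0.
Sum: 0 + 7 + 3 + 2 + 2 + 0 = 14.

14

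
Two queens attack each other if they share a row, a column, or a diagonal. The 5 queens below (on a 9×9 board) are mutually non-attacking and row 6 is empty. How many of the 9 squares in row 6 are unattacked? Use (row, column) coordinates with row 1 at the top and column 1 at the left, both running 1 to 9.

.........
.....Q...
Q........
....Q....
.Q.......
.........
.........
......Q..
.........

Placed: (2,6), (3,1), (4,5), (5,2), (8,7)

1

(2,6) attacks row 6 at column 6 and diagonals 2.
(3,1) attacks row 6 at column 1 and diagonals 4.
(4,5) attacks row 6 at column 5 and diagonals 3, 7.
(5,2) attacks row 6 at column 2 and diagonals 1, 3.
(8,7) attacks row 6 at column 7 and diagonals 5, 9.
Attacked columns: {1, 2, 3, 4, 5, 6, 7, 9}. Safe: {8}.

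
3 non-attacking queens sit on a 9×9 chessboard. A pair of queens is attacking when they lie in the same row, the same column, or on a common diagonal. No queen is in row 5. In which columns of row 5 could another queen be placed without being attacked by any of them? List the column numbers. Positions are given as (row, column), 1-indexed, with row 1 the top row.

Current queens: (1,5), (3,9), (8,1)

columns 2, 3, 6, 8

(1,5) attacks row 5 at column 5 and diagonals 1, 9.
(3,9) attacks row 5 at column 9 and diagonals 7.
(8,1) attacks row 5 at column 1 and diagonals 4.
Attacked columns: {1, 4, 5, 7, 9}. Safe: {2, 3, 6, 8}.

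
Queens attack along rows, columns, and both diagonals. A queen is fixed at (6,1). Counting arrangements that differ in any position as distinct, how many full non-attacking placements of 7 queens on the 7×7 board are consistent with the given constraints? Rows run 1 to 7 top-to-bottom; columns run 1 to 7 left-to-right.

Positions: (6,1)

Branch on row 1: col 2 → 1; col 3 → 1; col 4 → 2; col 5 → 2; col 7 → 1.
Sum: 1 + 1 + 2 + 2 + 1 = 7.

7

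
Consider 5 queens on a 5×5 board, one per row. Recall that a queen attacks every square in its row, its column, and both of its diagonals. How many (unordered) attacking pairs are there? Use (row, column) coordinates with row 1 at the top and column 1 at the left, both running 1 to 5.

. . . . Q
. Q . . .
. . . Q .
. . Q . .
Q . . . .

2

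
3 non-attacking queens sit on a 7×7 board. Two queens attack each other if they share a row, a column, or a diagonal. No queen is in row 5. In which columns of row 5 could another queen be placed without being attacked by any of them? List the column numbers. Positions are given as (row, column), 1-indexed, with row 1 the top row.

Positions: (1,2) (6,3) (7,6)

(1,2) attacks row 5 at column 2 and diagonals 6.
(6,3) attacks row 5 at column 3 and diagonals 2, 4.
(7,6) attacks row 5 at column 6 and diagonals 4.
Attacked columns: {2, 3, 4, 6}. Safe: {1, 5, 7}.

columns 1, 5, 7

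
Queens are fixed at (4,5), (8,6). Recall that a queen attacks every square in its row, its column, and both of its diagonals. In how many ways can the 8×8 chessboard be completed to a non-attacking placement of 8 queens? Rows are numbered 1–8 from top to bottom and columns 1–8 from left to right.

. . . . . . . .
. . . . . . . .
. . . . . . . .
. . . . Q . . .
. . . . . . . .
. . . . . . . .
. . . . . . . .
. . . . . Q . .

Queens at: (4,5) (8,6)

Branch on row 1: col 1 → 0; col 3 → 1; col 4 → 1; col 7 → 1.
Sum: 0 + 1 + 1 + 1 = 3.

3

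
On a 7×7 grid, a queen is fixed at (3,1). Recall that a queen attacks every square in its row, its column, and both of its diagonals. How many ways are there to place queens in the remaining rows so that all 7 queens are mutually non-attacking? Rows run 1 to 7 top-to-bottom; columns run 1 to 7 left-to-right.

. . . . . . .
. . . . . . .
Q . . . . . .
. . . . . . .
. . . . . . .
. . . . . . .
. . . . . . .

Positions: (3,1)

Branch on row 1: col 2 → 2; col 4 → 1; col 5 → 1; col 6 → 1; col 7 → 1.
Sum: 2 + 1 + 1 + 1 + 1 = 6.

6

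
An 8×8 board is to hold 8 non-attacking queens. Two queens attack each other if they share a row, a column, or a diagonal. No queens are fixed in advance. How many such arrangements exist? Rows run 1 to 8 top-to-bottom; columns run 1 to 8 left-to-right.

Branch on row 1: col 1 → 4; col 2 → 8; col 3 → 16; col 4 → 18; col 5 → 18; col 6 → 16; col 7 → 8; col 8 → 4.
Sum: 4 + 8 + 16 + 18 + 18 + 16 + 8 + 4 = 92.
(This is the classic 8-queens count.)

92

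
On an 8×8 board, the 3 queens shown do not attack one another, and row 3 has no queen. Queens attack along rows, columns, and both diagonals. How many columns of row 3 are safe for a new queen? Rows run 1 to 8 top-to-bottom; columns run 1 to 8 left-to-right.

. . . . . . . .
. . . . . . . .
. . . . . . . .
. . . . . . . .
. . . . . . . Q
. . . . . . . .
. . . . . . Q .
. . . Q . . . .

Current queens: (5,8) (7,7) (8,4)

(5,8) attacks row 3 at column 8 and diagonals 6.
(7,7) attacks row 3 at column 7 and diagonals 3.
(8,4) attacks row 3 at column 4.
Attacked columns: {3, 4, 6, 7, 8}. Safe: {1, 2, 5}.

3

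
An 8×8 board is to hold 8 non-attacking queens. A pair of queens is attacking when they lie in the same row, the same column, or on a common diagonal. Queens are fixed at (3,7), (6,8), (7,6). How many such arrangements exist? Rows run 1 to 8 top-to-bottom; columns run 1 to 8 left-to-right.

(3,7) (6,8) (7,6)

Branch on row 1: col 1 → 0; col 2 → 2; col 4 → 1.
Sum: 0 + 2 + 1 = 3.

3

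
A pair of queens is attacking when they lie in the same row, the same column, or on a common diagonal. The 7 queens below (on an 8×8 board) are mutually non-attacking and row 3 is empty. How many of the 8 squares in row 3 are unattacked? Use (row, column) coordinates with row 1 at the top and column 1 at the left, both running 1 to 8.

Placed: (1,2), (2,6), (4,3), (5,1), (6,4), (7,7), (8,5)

(1,2) attacks row 3 at column 2 and diagonals 4.
(2,6) attacks row 3 at column 6 and diagonals 5, 7.
(4,3) attacks row 3 at column 3 and diagonals 2, 4.
(5,1) attacks row 3 at column 1 and diagonals 3.
(6,4) attacks row 3 at column 4 and diagonals 1, 7.
(7,7) attacks row 3 at column 7 and diagonals 3.
(8,5) attacks row 3 at column 5.
Attacked columns: {1, 2, 3, 4, 5, 6, 7}. Safe: {8}.

1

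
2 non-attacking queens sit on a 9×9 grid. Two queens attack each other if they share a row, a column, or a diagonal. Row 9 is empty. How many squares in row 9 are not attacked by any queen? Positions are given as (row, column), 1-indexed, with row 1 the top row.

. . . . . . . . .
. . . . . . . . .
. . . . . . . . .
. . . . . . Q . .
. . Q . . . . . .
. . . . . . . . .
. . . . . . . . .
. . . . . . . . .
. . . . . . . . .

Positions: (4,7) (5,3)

6

(4,7) attacks row 9 at column 7 and diagonals 2.
(5,3) attacks row 9 at column 3 and diagonals 7.
Attacked columns: {2, 3, 7}. Safe: {1, 4, 5, 6, 8, 9}.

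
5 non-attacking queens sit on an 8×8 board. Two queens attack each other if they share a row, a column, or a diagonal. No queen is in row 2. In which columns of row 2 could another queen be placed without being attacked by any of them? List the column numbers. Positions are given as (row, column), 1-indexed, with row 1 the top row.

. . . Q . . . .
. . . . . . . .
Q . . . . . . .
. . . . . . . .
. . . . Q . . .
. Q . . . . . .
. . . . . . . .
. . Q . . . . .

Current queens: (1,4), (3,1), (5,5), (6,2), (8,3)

columns 7

(1,4) attacks row 2 at column 4 and diagonals 3, 5.
(3,1) attacks row 2 at column 1 and diagonals 2.
(5,5) attacks row 2 at column 5 and diagonals 2, 8.
(6,2) attacks row 2 at column 2 and diagonals 6.
(8,3) attacks row 2 at column 3.
Attacked columns: {1, 2, 3, 4, 5, 6, 8}. Safe: {7}.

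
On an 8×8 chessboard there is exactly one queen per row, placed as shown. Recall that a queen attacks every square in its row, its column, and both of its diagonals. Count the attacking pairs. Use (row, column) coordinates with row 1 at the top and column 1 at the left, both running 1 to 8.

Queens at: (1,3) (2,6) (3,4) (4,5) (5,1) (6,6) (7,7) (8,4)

6

Same column: (2,6)–(6,6) (column 6); (3,4)–(8,4) (column 4).
Same diagonal: (3,4)–(4,5) (|3−4| = |4−5| = 1); (5,1)–(8,4) (|5−8| = |1−4| = 3); (6,6)–(7,7) (|6−7| = |6−7| = 1); (6,6)–(8,4) (|6−8| = |6−4| = 2).
Total attacking pairs: 6.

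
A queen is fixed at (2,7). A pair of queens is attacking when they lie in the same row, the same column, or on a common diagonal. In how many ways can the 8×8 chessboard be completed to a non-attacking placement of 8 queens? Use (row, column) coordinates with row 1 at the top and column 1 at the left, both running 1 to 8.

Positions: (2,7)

Branch on row 1: col 1 → 2; col 2 → 2; col 3 → 2; col 4 → 4; col 5 → 6.
Sum: 2 + 2 + 2 + 4 + 6 = 16.

16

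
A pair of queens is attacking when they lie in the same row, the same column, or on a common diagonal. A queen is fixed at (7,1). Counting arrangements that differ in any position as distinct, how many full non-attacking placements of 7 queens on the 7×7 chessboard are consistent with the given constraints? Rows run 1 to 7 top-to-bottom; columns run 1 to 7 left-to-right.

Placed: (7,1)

4

Branch on row 1: col 2 → 0; col 3 → 1; col 4 → 1; col 5 → 1; col 6 → 1.
Sum: 0 + 1 + 1 + 1 + 1 = 4.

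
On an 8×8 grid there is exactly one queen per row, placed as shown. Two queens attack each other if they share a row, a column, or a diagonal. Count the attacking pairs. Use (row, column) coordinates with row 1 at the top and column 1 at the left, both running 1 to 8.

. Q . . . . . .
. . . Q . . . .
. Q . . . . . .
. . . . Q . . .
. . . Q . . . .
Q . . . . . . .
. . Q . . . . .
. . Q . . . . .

7

Same column: (1,2)–(3,2) (column 2); (2,4)–(5,4) (column 4); (7,3)–(8,3) (column 3).
Same diagonal: (1,2)–(4,5) (|1−4| = |2−5| = 3); (3,2)–(5,4) (|3−5| = |2−4| = 2); (4,5)–(5,4) (|4−5| = |5−4| = 1); (6,1)–(8,3) (|6−8| = |1−3| = 2).
Total attacking pairs: 7.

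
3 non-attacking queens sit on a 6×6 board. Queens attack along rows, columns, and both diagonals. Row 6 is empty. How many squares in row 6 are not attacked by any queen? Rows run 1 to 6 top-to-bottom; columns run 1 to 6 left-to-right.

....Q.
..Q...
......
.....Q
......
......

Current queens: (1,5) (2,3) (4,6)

(1,5) attacks row 6 at column 5.
(2,3) attacks row 6 at column 3.
(4,6) attacks row 6 at column 6 and diagonals 4.
Attacked columns: {3, 4, 5, 6}. Safe: {1, 2}.

2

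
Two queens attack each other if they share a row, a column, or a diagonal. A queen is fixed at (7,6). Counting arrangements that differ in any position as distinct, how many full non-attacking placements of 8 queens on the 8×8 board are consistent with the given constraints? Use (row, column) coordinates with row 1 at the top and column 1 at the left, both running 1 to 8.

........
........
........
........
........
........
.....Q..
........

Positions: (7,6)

Branch on row 1: col 1 → 1; col 2 → 3; col 3 → 0; col 4 → 3; col 5 → 6; col 7 → 1; col 8 → 0.
Sum: 1 + 3 + 0 + 3 + 6 + 1 + 0 = 14.

14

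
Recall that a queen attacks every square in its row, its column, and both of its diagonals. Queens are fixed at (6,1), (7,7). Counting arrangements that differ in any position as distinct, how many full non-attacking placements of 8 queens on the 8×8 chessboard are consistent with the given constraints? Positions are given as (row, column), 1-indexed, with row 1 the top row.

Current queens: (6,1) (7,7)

Branch on row 1: col 2 → 1; col 3 → 2; col 4 → 0; col 5 → 0; col 8 → 0.
Sum: 1 + 2 + 0 + 0 + 0 = 3.

3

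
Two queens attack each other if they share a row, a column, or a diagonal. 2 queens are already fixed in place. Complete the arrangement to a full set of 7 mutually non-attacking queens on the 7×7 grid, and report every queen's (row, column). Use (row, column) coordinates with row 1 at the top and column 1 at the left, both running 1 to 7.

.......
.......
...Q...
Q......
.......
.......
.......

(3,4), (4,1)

(1,3) (2,7) (3,4) (4,1) (5,5) (6,2) (7,6)

Row 1: attacked by (3,4)→{2,4,6}; (4,1)→{1,4}. Safe: 3, 5, 7. Place at column 3.
Row 2: attacked by (1,3)→{2,3,4}; (3,4)→{3,4,5}; (4,1)→{1,3}. Safe: 6, 7. Place at column 7.
Row 5: attacked by (1,3)→{3,7}; (2,7)→{4,7}; (3,4)→{2,4,6}; (4,1)→{1,2}. Safe: 5. Place at column 5.
Row 6: attacked by (1,3)→{3}; (2,7)→{3,7}; (3,4)→{1,4,7}; (4,1)→{1,3}; (5,5)→{4,5,6}. Safe: 2. Place at column 2.
Row 7: attacked by (1,3)→{3}; (2,7)→{2,7}; (3,4)→{4}; (4,1)→{1,4}; (5,5)→{3,5,7}; (6,2)→{1,2,3}. Safe: 6. Place at column 6.
Columns [3, 7, 4, 1, 5, 2, 6], r−c [-2, -5, -1, 3, 0, 4, 1], r+c [4, 9, 7, 5, 10, 8, 13] are all distinct, so no two queens attack.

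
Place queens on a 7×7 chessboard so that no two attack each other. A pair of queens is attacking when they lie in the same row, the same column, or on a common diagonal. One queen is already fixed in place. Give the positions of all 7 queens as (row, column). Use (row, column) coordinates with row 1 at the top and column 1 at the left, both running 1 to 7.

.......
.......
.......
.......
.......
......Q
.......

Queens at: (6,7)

(1,4) (2,6) (3,1) (4,3) (5,5) (6,7) (7,2)

Row 1: attacked by (6,7)→{2,7}. Safe: 1, 3, 4, 5, 6. Place at column 4.
Row 2: attacked by (1,4)→{3,4,5}; (6,7)→{3,7}. Safe: 1, 2, 6. Place at column 6.
Row 3: attacked by (1,4)→{2,4,6}; (2,6)→{5,6,7}; (6,7)→{4,7}. Safe: 1, 3. Place at column 1.
Row 4: attacked by (1,4)→{1,4,7}; (2,6)→{4,6}; (3,1)→{1,2}; (6,7)→{5,7}. Safe: 3. Place at column 3.
Row 5: attacked by (1,4)→{4}; (2,6)→{3,6}; (3,1)→{1,3}; (4,3)→{2,3,4}; (6,7)→{6,7}. Safe: 5. Place at column 5.
Row 7: attacked by (1,4)→{4}; (2,6)→{1,6}; (3,1)→{1,5}; (4,3)→{3,6}; (5,5)→{3,5,7}; (6,7)→{6,7}. Safe: 2. Place at column 2.
Columns [4, 6, 1, 3, 5, 7, 2], r−c [-3, -4, 2, 1, 0, -1, 5], r+c [5, 8, 4, 7, 10, 13, 9] are all distinct, so no two queens attack.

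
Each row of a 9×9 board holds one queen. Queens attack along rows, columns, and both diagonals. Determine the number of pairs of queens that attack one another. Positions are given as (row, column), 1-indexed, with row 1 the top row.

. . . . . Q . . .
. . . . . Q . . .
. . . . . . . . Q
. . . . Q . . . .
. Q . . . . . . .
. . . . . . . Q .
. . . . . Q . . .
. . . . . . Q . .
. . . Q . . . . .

6

Same column: (1,6)–(2,6) (column 6); (1,6)–(7,6) (column 6); (2,6)–(7,6) (column 6).
Same diagonal: (1,6)–(5,2) (|1−5| = |6−2| = 4); (7,6)–(8,7) (|7−8| = |6−7| = 1); (7,6)–(9,4) (|7−9| = |6−4| = 2).
Total attacking pairs: 6.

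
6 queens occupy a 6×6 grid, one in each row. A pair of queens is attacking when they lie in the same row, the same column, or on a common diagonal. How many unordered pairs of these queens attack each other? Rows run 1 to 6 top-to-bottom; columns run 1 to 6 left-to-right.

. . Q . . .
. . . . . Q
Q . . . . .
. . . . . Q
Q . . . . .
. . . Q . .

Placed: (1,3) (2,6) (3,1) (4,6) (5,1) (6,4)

Same column: (2,6)–(4,6) (column 6); (3,1)–(5,1) (column 1).
Same diagonal: (1,3)–(3,1) (|1−3| = |3−1| = 2); (1,3)–(4,6) (|1−4| = |3−6| = 3); (3,1)–(6,4) (|3−6| = |1−4| = 3); (4,6)–(6,4) (|4−6| = |6−4| = 2).
Total attacking pairs: 6.

6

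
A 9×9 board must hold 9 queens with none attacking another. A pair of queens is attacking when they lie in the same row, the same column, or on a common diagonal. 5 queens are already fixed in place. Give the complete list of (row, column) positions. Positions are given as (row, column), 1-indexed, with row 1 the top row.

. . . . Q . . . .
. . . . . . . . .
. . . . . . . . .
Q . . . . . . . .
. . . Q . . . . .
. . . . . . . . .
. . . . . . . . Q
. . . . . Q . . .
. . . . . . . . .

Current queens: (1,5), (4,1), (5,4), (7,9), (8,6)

(1,5) (2,2) (3,8) (4,1) (5,4) (6,7) (7,9) (8,6) (9,3)

Row 2: attacked by (1,5)→{4,5,6}; (4,1)→{1,3}; (5,4)→{1,4,7}; (7,9)→{4,9}; (8,6)→{6}. Safe: 2, 8. Place at column 2.
Row 3: attacked by (1,5)→{3,5,7}; (2,2)→{1,2,3}; (4,1)→{1,2}; (5,4)→{2,4,6}; (7,9)→{5,9}; (8,6)→{1,6}. Safe: 8. Place at column 8.
Row 6: attacked by (1,5)→{5}; (2,2)→{2,6}; (3,8)→{5,8}; (4,1)→{1,3}; (5,4)→{3,4,5}; (7,9)→{8,9}; (8,6)→{4,6,8}. Safe: 7. Place at column 7.
Row 9: attacked by (1,5)→{5}; (2,2)→{2,9}; (3,8)→{2,8}; (4,1)→{1,6}; (5,4)→{4,8}; (6,7)→{4,7}; (7,9)→{7,9}; (8,6)→{5,6,7}. Safe: 3. Place at column 3.
Columns [5, 2, 8, 1, 4, 7, 9, 6, 3], r−c [-4, 0, -5, 3, 1, -1, -2, 2, 6], r+c [6, 4, 11, 5, 9, 13, 16, 14, 12] are all distinct, so no two queens attack.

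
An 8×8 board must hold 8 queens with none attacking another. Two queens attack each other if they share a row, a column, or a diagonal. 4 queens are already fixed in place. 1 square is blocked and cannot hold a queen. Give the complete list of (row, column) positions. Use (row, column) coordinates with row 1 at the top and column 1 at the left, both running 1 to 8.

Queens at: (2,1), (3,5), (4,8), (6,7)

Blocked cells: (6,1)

(1,4) (2,1) (3,5) (4,8) (5,2) (6,7) (7,3) (8,6)

Row 1: attacked by (2,1)→{1,2}; (3,5)→{3,5,7}; (4,8)→{5,8}; (6,7)→{2,7}. Safe: 4, 6. Place at column 4.
Row 5: attacked by (1,4)→{4,8}; (2,1)→{1,4}; (3,5)→{3,5,7}; (4,8)→{7,8}; (6,7)→{6,7,8}. Safe: 2. Place at column 2.
Row 7: attacked by (1,4)→{4}; (2,1)→{1,6}; (3,5)→{1,5}; (4,8)→{5,8}; (5,2)→{2,4}; (6,7)→{6,7,8}. Safe: 3. Place at column 3.
Row 8: attacked by (1,4)→{4}; (2,1)→{1,7}; (3,5)→{5}; (4,8)→{4,8}; (5,2)→{2,5}; (6,7)→{5,7}; (7,3)→{2,3,4}. Safe: 6. Place at column 6.
Columns [4, 1, 5, 8, 2, 7, 3, 6], r−c [-3, 1, -2, -4, 3, -1, 4, 2], r+c [5, 3, 8, 12, 7, 13, 10, 14] are all distinct, so no two queens attack.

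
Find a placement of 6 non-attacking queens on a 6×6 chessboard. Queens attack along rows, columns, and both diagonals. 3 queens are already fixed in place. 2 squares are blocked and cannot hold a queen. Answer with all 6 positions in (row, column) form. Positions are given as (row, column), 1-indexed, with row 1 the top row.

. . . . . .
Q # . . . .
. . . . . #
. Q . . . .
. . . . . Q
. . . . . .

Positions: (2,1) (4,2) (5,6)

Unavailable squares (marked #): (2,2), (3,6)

(1,4) (2,1) (3,5) (4,2) (5,6) (6,3)

Row 1: attacked by (2,1)→{1,2}; (4,2)→{2,5}; (5,6)→{2,6}. Safe: 3, 4. Place at column 4.
Row 3: attacked by (1,4)→{2,4,6}; (2,1)→{1,2}; (4,2)→{1,2,3}; (5,6)→{4,6}. Blocked: 6. Safe: 5. Place at column 5.
Row 6: attacked by (1,4)→{4}; (2,1)→{1,5}; (3,5)→{2,5}; (4,2)→{2,4}; (5,6)→{5,6}. Safe: 3. Place at column 3.
Columns [4, 1, 5, 2, 6, 3], r−c [-3, 1, -2, 2, -1, 3], r+c [5, 3, 8, 6, 11, 9] are all distinct, so no two queens attack.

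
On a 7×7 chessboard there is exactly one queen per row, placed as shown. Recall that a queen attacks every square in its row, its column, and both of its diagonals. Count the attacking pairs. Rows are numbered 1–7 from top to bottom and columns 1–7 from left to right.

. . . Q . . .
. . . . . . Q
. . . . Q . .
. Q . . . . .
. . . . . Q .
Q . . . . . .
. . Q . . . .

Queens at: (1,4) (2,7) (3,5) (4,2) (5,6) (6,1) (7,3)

0

All columns are distinct and no two queens satisfy |Δrow| = |Δcol|, so no pair attacks.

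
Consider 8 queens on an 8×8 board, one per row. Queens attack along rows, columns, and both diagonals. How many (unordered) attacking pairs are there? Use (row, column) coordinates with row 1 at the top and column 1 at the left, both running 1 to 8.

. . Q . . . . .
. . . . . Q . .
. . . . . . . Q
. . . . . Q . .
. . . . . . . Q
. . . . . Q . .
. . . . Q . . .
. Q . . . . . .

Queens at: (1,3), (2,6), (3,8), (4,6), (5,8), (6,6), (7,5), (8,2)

Same column: (2,6)–(4,6) (column 6); (2,6)–(6,6) (column 6); (3,8)–(5,8) (column 8); (4,6)–(6,6) (column 6).
Same diagonal: (1,3)–(4,6) (|1−4| = |3−6| = 3); (4,6)–(8,2) (|4−8| = |6−2| = 4); (6,6)–(7,5) (|6−7| = |6−5| = 1).
Total attacking pairs: 7.

7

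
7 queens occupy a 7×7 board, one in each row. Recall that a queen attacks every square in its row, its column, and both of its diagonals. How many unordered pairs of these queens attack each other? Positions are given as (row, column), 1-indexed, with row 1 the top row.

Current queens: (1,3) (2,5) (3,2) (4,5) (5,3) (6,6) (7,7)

3

Same column: (1,3)–(5,3) (column 3); (2,5)–(4,5) (column 5).
Same diagonal: (6,6)–(7,7) (|6−7| = |6−7| = 1).
Total attacking pairs: 3.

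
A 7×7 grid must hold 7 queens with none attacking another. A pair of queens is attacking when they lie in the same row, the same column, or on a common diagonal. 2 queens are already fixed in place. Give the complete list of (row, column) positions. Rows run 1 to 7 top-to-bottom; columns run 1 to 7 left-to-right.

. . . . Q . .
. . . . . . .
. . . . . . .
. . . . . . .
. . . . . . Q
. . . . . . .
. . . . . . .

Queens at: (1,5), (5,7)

Row 2: attacked by (1,5)→{4,5,6}; (5,7)→{4,7}. Safe: 1, 2, 3. Place at column 2.
Row 3: attacked by (1,5)→{3,5,7}; (2,2)→{1,2,3}; (5,7)→{5,7}. Safe: 4, 6. Place at column 6.
Row 4: attacked by (1,5)→{2,5}; (2,2)→{2,4}; (3,6)→{5,6,7}; (5,7)→{6,7}. Safe: 1, 3. Place at column 3.
Row 6: attacked by (1,5)→{5}; (2,2)→{2,6}; (3,6)→{3,6}; (4,3)→{1,3,5}; (5,7)→{6,7}. Safe: 4. Place at column 4.
Row 7: attacked by (1,5)→{5}; (2,2)→{2,7}; (3,6)→{2,6}; (4,3)→{3,6}; (5,7)→{5,7}; (6,4)→{3,4,5}. Safe: 1. Place at column 1.
Columns [5, 2, 6, 3, 7, 4, 1], r−c [-4, 0, -3, 1, -2, 2, 6], r+c [6, 4, 9, 7, 12, 10, 8] are all distinct, so no two queens attack.

(1,5) (2,2) (3,6) (4,3) (5,7) (6,4) (7,1)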